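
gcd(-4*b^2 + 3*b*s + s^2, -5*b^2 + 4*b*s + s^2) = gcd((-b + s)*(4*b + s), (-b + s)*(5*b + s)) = -b + s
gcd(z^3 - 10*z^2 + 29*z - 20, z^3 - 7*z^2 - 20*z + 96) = 1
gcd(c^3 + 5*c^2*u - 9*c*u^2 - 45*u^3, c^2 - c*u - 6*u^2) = -c + 3*u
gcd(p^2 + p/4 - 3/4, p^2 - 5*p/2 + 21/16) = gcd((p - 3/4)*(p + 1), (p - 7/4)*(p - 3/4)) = p - 3/4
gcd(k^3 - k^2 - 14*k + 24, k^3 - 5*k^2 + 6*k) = k^2 - 5*k + 6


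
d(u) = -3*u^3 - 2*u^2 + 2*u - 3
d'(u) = -9*u^2 - 4*u + 2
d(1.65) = -18.62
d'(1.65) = -29.10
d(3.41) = -138.39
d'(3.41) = -116.29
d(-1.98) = 8.49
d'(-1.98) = -25.36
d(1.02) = -6.22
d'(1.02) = -11.44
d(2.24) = -42.27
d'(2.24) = -52.12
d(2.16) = -38.24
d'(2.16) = -48.63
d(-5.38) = 395.51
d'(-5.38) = -236.98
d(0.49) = -2.85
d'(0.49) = -2.12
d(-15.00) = 9642.00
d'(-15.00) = -1963.00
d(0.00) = -3.00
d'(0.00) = 2.00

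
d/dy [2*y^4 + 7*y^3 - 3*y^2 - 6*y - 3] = 8*y^3 + 21*y^2 - 6*y - 6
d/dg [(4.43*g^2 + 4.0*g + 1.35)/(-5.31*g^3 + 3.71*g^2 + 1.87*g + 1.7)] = (23.5233*g^4 + 42.48*g^3 + 14.9496*g^2 + 5.045*g + 4.2755)/(28.1961*g^6 - 39.4002*g^5 - 6.0953*g^4 - 4.1786*g^3 + 16.1109*g^2 + 6.358*g + 2.89)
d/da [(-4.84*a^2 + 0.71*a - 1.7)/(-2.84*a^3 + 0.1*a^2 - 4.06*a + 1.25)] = (-13.7456*a^4 + 4.0328*a^3 + 5.09539999999999*a^2 - 11.76*a - 6.0145)/(8.0656*a^6 - 0.568*a^5 + 23.0708*a^4 - 7.912*a^3 + 16.7336*a^2 - 10.15*a + 1.5625)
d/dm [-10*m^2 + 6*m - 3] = 6 - 20*m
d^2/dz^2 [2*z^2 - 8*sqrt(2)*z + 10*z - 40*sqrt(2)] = 4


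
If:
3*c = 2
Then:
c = 2/3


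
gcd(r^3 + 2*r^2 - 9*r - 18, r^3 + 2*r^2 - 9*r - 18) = r^3 + 2*r^2 - 9*r - 18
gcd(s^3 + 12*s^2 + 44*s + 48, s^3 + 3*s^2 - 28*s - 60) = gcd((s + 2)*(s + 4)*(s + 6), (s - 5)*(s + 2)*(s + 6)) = s^2 + 8*s + 12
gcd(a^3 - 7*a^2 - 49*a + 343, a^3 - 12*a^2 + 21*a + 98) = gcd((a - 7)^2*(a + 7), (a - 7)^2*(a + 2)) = a^2 - 14*a + 49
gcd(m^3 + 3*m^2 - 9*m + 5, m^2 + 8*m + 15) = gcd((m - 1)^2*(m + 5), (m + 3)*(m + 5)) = m + 5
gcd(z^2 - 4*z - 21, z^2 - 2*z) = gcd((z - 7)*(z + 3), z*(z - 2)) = 1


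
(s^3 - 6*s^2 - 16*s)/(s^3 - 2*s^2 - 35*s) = (-s^2 + 6*s + 16)/(-s^2 + 2*s + 35)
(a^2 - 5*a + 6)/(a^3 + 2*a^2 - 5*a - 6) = (a - 3)/(a^2 + 4*a + 3)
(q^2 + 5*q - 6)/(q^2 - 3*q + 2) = (q + 6)/(q - 2)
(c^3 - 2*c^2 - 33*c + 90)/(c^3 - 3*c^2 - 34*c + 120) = (c - 3)/(c - 4)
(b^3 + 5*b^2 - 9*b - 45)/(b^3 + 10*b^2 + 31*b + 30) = (b - 3)/(b + 2)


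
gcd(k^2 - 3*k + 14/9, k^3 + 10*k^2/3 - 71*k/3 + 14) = k - 2/3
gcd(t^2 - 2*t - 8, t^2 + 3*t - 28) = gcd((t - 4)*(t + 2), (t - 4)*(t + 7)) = t - 4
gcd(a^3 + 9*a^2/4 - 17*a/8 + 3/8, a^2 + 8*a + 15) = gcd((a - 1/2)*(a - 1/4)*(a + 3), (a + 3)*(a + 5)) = a + 3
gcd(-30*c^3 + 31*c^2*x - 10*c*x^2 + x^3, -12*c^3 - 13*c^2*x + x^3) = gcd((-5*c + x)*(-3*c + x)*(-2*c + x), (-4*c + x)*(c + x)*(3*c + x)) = 1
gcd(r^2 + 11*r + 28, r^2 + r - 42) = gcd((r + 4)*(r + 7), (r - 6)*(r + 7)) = r + 7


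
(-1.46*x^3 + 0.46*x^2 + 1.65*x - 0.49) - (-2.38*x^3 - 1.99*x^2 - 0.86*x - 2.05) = 0.92*x^3 + 2.45*x^2 + 2.51*x + 1.56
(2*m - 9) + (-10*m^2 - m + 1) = -10*m^2 + m - 8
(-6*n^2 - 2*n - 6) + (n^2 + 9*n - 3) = -5*n^2 + 7*n - 9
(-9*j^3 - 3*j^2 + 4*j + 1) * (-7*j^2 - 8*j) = 63*j^5 + 93*j^4 - 4*j^3 - 39*j^2 - 8*j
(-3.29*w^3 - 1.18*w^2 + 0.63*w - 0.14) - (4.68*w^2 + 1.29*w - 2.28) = -3.29*w^3 - 5.86*w^2 - 0.66*w + 2.14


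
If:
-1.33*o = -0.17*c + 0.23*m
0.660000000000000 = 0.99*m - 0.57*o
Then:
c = 8.60249554367201*o + 0.901960784313726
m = 0.575757575757576*o + 0.666666666666667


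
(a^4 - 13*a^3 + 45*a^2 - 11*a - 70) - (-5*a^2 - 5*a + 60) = a^4 - 13*a^3 + 50*a^2 - 6*a - 130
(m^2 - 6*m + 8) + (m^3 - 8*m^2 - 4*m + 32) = m^3 - 7*m^2 - 10*m + 40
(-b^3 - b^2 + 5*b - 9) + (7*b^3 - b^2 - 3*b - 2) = 6*b^3 - 2*b^2 + 2*b - 11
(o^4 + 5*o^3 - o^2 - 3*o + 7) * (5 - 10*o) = -10*o^5 - 45*o^4 + 35*o^3 + 25*o^2 - 85*o + 35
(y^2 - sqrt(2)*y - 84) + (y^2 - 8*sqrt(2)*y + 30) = 2*y^2 - 9*sqrt(2)*y - 54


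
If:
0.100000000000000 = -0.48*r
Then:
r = -0.21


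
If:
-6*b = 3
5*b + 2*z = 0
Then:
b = -1/2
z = 5/4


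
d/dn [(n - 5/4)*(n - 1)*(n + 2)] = 3*n^2 - n/2 - 13/4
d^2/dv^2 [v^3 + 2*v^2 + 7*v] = 6*v + 4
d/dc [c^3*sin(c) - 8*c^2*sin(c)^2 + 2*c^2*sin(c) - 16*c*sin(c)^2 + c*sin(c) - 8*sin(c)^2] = c^3*cos(c) + 3*c^2*sin(c) - 8*c^2*sin(2*c) + 2*c^2*cos(c) + 4*c*sin(c) - 8*c*sin(2*c) + c*cos(c) + 8*sqrt(2)*c*cos(2*c + pi/4) - 8*c + sin(c) + 8*sqrt(2)*cos(2*c + pi/4) - 8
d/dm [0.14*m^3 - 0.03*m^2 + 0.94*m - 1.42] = 0.42*m^2 - 0.06*m + 0.94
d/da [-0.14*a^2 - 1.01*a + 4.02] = -0.28*a - 1.01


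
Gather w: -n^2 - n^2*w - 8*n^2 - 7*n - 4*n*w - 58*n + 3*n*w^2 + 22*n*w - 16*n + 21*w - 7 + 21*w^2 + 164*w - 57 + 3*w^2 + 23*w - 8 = -9*n^2 - 81*n + w^2*(3*n + 24) + w*(-n^2 + 18*n + 208) - 72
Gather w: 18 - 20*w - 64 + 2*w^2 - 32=2*w^2 - 20*w - 78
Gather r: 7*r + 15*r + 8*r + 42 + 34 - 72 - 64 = 30*r - 60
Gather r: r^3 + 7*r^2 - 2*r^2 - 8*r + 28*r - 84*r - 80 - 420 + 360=r^3 + 5*r^2 - 64*r - 140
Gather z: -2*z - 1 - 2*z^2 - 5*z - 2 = -2*z^2 - 7*z - 3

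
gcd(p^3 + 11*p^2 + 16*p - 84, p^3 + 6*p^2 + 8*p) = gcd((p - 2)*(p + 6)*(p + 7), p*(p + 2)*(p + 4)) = 1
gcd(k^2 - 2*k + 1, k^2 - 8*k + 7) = k - 1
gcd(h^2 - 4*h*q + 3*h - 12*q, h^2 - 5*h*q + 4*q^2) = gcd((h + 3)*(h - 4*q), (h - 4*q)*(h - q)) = -h + 4*q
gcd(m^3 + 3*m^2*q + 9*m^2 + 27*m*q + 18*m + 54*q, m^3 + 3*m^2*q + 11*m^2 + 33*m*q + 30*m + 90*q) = m^2 + 3*m*q + 6*m + 18*q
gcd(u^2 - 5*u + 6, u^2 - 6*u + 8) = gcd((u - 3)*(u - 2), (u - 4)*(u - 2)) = u - 2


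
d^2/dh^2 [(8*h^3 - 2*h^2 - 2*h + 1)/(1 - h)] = 2*(-8*h^3 + 24*h^2 - 24*h + 3)/(h^3 - 3*h^2 + 3*h - 1)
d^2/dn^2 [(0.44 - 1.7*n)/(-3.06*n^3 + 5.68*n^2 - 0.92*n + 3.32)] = (95.50872*n^5 - 226.723968*n^4 + 222.481312*n^3 + 114.642816*n^2 - 205.372224*n + 26.234816)/(28.652616*n^9 - 159.555744*n^8 + 322.012368*n^7 - 372.453904*n^6 + 443.039712*n^5 - 391.834944*n^4 + 206.058272*n^3 - 196.25184*n^2 + 30.421824*n - 36.594368)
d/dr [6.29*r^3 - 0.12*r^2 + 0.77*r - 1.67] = 18.87*r^2 - 0.24*r + 0.77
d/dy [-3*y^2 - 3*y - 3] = -6*y - 3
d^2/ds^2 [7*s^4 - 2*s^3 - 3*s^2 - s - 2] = 84*s^2 - 12*s - 6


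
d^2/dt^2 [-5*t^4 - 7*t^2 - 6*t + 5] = -60*t^2 - 14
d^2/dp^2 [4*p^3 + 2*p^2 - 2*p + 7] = 24*p + 4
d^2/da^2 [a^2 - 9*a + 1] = 2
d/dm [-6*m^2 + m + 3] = 1 - 12*m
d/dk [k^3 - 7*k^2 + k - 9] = 3*k^2 - 14*k + 1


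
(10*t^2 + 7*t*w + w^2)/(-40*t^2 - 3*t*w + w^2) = (-2*t - w)/(8*t - w)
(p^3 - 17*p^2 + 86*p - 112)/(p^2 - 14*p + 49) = (p^2 - 10*p + 16)/(p - 7)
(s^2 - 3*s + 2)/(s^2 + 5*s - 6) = (s - 2)/(s + 6)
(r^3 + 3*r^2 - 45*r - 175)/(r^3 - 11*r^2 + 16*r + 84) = (r^2 + 10*r + 25)/(r^2 - 4*r - 12)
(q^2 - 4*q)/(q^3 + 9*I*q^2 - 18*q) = (q - 4)/(q^2 + 9*I*q - 18)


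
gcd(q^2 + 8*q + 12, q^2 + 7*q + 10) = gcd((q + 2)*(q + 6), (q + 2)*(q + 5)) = q + 2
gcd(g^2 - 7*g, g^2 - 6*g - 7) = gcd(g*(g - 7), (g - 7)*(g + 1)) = g - 7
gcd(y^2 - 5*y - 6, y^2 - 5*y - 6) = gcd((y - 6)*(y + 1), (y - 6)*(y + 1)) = y^2 - 5*y - 6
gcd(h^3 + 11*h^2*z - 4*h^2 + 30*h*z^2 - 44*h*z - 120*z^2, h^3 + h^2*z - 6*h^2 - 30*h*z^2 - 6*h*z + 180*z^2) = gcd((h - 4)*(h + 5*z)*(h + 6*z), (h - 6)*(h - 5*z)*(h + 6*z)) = h + 6*z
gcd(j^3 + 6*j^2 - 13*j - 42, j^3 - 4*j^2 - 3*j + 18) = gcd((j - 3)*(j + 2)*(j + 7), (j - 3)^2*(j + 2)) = j^2 - j - 6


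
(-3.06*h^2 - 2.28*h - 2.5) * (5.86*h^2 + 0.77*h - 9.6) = -17.9316*h^4 - 15.717*h^3 + 12.9704*h^2 + 19.963*h + 24.0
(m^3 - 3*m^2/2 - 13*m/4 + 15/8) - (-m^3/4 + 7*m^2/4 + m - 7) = 5*m^3/4 - 13*m^2/4 - 17*m/4 + 71/8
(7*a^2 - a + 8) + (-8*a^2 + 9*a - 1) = -a^2 + 8*a + 7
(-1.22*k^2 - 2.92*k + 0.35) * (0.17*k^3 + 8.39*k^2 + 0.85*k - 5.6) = -0.2074*k^5 - 10.7322*k^4 - 25.4763*k^3 + 7.2865*k^2 + 16.6495*k - 1.96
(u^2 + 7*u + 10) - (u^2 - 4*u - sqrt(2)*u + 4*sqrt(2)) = sqrt(2)*u + 11*u - 4*sqrt(2) + 10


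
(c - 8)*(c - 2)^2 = c^3 - 12*c^2 + 36*c - 32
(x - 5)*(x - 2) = x^2 - 7*x + 10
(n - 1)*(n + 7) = n^2 + 6*n - 7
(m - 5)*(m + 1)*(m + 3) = m^3 - m^2 - 17*m - 15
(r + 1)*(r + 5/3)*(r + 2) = r^3 + 14*r^2/3 + 7*r + 10/3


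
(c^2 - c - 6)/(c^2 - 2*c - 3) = (c + 2)/(c + 1)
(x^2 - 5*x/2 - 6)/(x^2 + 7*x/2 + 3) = (x - 4)/(x + 2)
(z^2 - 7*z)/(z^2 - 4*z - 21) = z/(z + 3)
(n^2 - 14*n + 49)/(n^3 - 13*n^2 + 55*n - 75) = (n^2 - 14*n + 49)/(n^3 - 13*n^2 + 55*n - 75)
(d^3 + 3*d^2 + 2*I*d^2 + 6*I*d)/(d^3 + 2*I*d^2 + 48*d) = (d^2 + d*(3 + 2*I) + 6*I)/(d^2 + 2*I*d + 48)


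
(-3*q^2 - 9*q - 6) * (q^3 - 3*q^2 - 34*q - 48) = -3*q^5 + 123*q^3 + 468*q^2 + 636*q + 288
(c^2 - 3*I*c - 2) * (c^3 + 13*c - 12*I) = c^5 - 3*I*c^4 + 11*c^3 - 51*I*c^2 - 62*c + 24*I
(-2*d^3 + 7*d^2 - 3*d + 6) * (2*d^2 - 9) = -4*d^5 + 14*d^4 + 12*d^3 - 51*d^2 + 27*d - 54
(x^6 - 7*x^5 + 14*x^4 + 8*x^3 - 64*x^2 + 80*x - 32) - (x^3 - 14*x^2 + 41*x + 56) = x^6 - 7*x^5 + 14*x^4 + 7*x^3 - 50*x^2 + 39*x - 88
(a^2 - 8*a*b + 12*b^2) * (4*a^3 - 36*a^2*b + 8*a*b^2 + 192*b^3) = 4*a^5 - 68*a^4*b + 344*a^3*b^2 - 304*a^2*b^3 - 1440*a*b^4 + 2304*b^5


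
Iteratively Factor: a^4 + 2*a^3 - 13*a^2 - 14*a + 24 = (a - 1)*(a^3 + 3*a^2 - 10*a - 24) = (a - 1)*(a + 4)*(a^2 - a - 6) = (a - 1)*(a + 2)*(a + 4)*(a - 3)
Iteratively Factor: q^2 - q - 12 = (q + 3)*(q - 4)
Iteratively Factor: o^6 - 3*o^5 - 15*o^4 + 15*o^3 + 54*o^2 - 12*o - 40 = (o - 2)*(o^5 - o^4 - 17*o^3 - 19*o^2 + 16*o + 20) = (o - 2)*(o + 2)*(o^4 - 3*o^3 - 11*o^2 + 3*o + 10) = (o - 2)*(o - 1)*(o + 2)*(o^3 - 2*o^2 - 13*o - 10) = (o - 2)*(o - 1)*(o + 1)*(o + 2)*(o^2 - 3*o - 10) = (o - 5)*(o - 2)*(o - 1)*(o + 1)*(o + 2)*(o + 2)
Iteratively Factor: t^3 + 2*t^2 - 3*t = (t + 3)*(t^2 - t) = (t - 1)*(t + 3)*(t)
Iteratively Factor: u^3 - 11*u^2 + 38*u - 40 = (u - 5)*(u^2 - 6*u + 8) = (u - 5)*(u - 4)*(u - 2)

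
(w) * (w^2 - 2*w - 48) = w^3 - 2*w^2 - 48*w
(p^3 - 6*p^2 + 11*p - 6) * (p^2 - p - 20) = p^5 - 7*p^4 - 3*p^3 + 103*p^2 - 214*p + 120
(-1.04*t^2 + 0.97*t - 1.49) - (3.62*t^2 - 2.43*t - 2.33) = -4.66*t^2 + 3.4*t + 0.84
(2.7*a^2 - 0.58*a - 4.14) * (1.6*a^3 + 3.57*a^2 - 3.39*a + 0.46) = 4.32*a^5 + 8.711*a^4 - 17.8476*a^3 - 11.5716*a^2 + 13.7678*a - 1.9044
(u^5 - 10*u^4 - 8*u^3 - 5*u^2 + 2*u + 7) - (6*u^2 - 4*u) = u^5 - 10*u^4 - 8*u^3 - 11*u^2 + 6*u + 7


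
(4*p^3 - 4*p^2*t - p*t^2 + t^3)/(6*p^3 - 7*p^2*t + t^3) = (2*p + t)/(3*p + t)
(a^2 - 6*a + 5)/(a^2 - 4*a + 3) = (a - 5)/(a - 3)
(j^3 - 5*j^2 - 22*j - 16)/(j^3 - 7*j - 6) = (j - 8)/(j - 3)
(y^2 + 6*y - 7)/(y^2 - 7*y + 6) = (y + 7)/(y - 6)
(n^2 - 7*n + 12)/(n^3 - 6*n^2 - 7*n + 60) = (n - 3)/(n^2 - 2*n - 15)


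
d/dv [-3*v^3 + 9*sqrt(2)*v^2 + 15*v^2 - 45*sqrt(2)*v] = -9*v^2 + 18*sqrt(2)*v + 30*v - 45*sqrt(2)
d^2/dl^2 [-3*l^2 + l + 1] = -6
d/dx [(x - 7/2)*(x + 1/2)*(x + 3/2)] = 3*x^2 - 3*x - 25/4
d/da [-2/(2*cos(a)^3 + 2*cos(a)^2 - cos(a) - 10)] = 8*(-6*cos(a)^2 - 4*cos(a) + 1)*sin(a)/(-4*sin(a)^2 + cos(a) + cos(3*a) - 16)^2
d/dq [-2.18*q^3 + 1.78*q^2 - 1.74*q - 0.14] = -6.54*q^2 + 3.56*q - 1.74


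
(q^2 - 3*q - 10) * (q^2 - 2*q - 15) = q^4 - 5*q^3 - 19*q^2 + 65*q + 150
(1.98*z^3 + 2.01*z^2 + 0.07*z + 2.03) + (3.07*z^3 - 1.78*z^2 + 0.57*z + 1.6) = 5.05*z^3 + 0.23*z^2 + 0.64*z + 3.63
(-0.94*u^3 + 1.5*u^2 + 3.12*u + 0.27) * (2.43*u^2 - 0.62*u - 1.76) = -2.2842*u^5 + 4.2278*u^4 + 8.306*u^3 - 3.9183*u^2 - 5.6586*u - 0.4752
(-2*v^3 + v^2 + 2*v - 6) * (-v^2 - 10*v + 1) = 2*v^5 + 19*v^4 - 14*v^3 - 13*v^2 + 62*v - 6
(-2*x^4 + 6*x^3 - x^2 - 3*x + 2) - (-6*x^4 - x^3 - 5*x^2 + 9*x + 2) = 4*x^4 + 7*x^3 + 4*x^2 - 12*x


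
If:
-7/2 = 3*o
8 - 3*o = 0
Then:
No Solution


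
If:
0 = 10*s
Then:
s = 0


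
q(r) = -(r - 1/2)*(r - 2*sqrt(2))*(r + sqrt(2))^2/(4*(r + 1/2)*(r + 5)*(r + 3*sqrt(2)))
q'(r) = (r - 1/2)*(r - 2*sqrt(2))*(r + sqrt(2))^2/(4*(r + 1/2)*(r + 5)*(r + 3*sqrt(2))^2) - (r - 1/2)*(r - 2*sqrt(2))*(2*r + 2*sqrt(2))/(4*(r + 1/2)*(r + 5)*(r + 3*sqrt(2))) - (r - 1/2)*(r + sqrt(2))^2/(4*(r + 1/2)*(r + 5)*(r + 3*sqrt(2))) + (r - 1/2)*(r - 2*sqrt(2))*(r + sqrt(2))^2/(4*(r + 1/2)*(r + 5)^2*(r + 3*sqrt(2))) + (r - 1/2)*(r - 2*sqrt(2))*(r + sqrt(2))^2/(4*(r + 1/2)^2*(r + 5)*(r + 3*sqrt(2))) - (r - 2*sqrt(2))*(r + sqrt(2))^2/(4*(r + 1/2)*(r + 5)*(r + 3*sqrt(2)))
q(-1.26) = 0.01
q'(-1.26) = 0.06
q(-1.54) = 0.00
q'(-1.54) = -0.06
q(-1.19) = 0.01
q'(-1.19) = 0.10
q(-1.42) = 0.00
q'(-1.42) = 0.00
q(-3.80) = 23.14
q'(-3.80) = -92.81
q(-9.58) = 9.39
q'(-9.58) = 0.86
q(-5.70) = 45.77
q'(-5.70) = 71.49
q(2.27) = 0.03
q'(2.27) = -0.03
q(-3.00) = 2.06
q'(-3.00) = -5.41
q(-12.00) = 8.32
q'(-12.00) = 0.19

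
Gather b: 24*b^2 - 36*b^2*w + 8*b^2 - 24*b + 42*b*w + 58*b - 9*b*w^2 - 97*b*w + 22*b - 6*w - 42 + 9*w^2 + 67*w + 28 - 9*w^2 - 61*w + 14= b^2*(32 - 36*w) + b*(-9*w^2 - 55*w + 56)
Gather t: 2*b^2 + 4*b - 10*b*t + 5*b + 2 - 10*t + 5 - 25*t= 2*b^2 + 9*b + t*(-10*b - 35) + 7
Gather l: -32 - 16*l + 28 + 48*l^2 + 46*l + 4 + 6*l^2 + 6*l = 54*l^2 + 36*l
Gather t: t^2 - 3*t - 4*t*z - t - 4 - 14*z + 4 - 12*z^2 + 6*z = t^2 + t*(-4*z - 4) - 12*z^2 - 8*z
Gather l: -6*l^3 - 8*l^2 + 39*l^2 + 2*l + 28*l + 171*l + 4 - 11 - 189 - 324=-6*l^3 + 31*l^2 + 201*l - 520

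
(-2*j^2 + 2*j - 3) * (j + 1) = -2*j^3 - j - 3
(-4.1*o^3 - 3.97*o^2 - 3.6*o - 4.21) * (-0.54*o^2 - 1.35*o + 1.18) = 2.214*o^5 + 7.6788*o^4 + 2.4655*o^3 + 2.4488*o^2 + 1.4355*o - 4.9678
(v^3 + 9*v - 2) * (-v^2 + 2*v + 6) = -v^5 + 2*v^4 - 3*v^3 + 20*v^2 + 50*v - 12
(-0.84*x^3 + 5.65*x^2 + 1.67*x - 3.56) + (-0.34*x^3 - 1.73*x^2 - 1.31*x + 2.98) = -1.18*x^3 + 3.92*x^2 + 0.36*x - 0.58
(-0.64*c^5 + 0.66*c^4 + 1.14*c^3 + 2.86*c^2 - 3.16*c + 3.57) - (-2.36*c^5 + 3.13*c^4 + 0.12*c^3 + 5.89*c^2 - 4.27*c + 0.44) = 1.72*c^5 - 2.47*c^4 + 1.02*c^3 - 3.03*c^2 + 1.11*c + 3.13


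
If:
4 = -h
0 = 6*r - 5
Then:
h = -4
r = 5/6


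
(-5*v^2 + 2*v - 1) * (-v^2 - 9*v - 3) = 5*v^4 + 43*v^3 - 2*v^2 + 3*v + 3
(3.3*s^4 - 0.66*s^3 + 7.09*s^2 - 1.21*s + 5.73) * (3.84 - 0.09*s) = -0.297*s^5 + 12.7314*s^4 - 3.1725*s^3 + 27.3345*s^2 - 5.1621*s + 22.0032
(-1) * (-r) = r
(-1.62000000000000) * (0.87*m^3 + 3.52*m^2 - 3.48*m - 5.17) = -1.4094*m^3 - 5.7024*m^2 + 5.6376*m + 8.3754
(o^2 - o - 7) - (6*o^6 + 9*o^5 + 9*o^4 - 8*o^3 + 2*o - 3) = -6*o^6 - 9*o^5 - 9*o^4 + 8*o^3 + o^2 - 3*o - 4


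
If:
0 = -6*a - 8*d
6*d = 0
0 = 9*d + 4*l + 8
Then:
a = 0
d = 0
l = -2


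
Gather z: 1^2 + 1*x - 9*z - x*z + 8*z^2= x + 8*z^2 + z*(-x - 9) + 1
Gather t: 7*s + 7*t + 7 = 7*s + 7*t + 7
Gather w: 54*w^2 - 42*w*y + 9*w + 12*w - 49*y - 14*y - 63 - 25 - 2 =54*w^2 + w*(21 - 42*y) - 63*y - 90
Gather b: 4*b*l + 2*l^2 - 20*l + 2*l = 4*b*l + 2*l^2 - 18*l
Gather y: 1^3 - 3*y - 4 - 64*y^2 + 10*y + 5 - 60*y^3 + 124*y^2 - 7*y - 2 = -60*y^3 + 60*y^2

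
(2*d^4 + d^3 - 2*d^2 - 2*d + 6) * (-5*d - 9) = -10*d^5 - 23*d^4 + d^3 + 28*d^2 - 12*d - 54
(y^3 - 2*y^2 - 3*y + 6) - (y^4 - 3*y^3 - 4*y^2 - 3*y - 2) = -y^4 + 4*y^3 + 2*y^2 + 8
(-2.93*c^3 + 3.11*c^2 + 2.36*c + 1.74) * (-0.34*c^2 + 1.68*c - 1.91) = 0.9962*c^5 - 5.9798*c^4 + 10.0187*c^3 - 2.5669*c^2 - 1.5844*c - 3.3234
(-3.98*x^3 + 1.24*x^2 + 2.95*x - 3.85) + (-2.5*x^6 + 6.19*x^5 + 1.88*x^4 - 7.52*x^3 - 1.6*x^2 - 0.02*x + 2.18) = -2.5*x^6 + 6.19*x^5 + 1.88*x^4 - 11.5*x^3 - 0.36*x^2 + 2.93*x - 1.67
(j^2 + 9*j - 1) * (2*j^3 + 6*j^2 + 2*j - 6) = 2*j^5 + 24*j^4 + 54*j^3 + 6*j^2 - 56*j + 6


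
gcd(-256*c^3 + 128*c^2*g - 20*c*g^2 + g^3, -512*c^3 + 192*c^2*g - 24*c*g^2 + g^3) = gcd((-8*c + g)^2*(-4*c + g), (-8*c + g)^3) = 64*c^2 - 16*c*g + g^2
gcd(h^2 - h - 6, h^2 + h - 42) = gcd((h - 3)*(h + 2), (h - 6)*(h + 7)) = 1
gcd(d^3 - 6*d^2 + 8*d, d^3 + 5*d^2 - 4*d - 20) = d - 2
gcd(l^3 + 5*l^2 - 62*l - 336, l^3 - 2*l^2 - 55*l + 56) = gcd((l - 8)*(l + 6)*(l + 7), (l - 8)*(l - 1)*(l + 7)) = l^2 - l - 56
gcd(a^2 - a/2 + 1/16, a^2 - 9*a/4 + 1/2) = a - 1/4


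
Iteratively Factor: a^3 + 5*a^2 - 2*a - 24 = (a + 4)*(a^2 + a - 6) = (a + 3)*(a + 4)*(a - 2)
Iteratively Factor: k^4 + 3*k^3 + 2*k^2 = (k + 1)*(k^3 + 2*k^2) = k*(k + 1)*(k^2 + 2*k) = k*(k + 1)*(k + 2)*(k)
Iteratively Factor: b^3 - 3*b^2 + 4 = (b - 2)*(b^2 - b - 2) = (b - 2)^2*(b + 1)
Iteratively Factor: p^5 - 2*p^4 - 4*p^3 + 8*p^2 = (p - 2)*(p^4 - 4*p^2) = p*(p - 2)*(p^3 - 4*p) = p*(p - 2)^2*(p^2 + 2*p) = p^2*(p - 2)^2*(p + 2)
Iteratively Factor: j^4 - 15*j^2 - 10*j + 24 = (j + 3)*(j^3 - 3*j^2 - 6*j + 8) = (j - 4)*(j + 3)*(j^2 + j - 2) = (j - 4)*(j + 2)*(j + 3)*(j - 1)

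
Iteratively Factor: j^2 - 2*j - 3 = (j + 1)*(j - 3)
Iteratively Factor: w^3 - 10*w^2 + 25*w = (w)*(w^2 - 10*w + 25) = w*(w - 5)*(w - 5)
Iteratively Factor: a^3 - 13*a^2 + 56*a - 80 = (a - 4)*(a^2 - 9*a + 20) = (a - 4)^2*(a - 5)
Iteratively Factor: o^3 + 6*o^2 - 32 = (o - 2)*(o^2 + 8*o + 16) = (o - 2)*(o + 4)*(o + 4)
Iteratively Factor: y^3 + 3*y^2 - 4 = (y - 1)*(y^2 + 4*y + 4) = (y - 1)*(y + 2)*(y + 2)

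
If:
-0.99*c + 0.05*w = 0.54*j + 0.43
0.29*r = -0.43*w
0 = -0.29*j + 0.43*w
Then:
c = -0.758272378962034*w - 0.434343434343434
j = 1.48275862068966*w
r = -1.48275862068966*w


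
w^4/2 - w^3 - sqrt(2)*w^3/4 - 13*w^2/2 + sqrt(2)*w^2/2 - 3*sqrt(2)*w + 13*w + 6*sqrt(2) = (w/2 + sqrt(2))*(w - 2)*(w - 3*sqrt(2))*(w + sqrt(2)/2)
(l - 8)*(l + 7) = l^2 - l - 56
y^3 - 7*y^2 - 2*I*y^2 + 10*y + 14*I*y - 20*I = (y - 5)*(y - 2)*(y - 2*I)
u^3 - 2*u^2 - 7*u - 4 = (u - 4)*(u + 1)^2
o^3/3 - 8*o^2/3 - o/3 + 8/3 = (o/3 + 1/3)*(o - 8)*(o - 1)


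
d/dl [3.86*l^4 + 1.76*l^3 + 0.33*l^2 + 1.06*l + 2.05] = 15.44*l^3 + 5.28*l^2 + 0.66*l + 1.06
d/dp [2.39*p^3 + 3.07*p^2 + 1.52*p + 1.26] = 7.17*p^2 + 6.14*p + 1.52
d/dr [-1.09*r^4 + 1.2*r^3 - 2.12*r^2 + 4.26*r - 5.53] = -4.36*r^3 + 3.6*r^2 - 4.24*r + 4.26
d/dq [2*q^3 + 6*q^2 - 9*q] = 6*q^2 + 12*q - 9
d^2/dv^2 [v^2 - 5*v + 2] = 2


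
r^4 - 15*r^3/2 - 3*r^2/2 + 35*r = r*(r - 7)*(r - 5/2)*(r + 2)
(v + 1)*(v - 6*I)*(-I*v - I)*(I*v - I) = v^4 + v^3 - 6*I*v^3 - v^2 - 6*I*v^2 - v + 6*I*v + 6*I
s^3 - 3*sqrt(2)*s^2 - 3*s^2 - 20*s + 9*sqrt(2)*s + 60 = (s - 3)*(s - 5*sqrt(2))*(s + 2*sqrt(2))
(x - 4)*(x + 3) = x^2 - x - 12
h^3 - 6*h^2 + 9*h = h*(h - 3)^2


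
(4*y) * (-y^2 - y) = -4*y^3 - 4*y^2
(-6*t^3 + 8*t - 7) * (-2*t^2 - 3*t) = 12*t^5 + 18*t^4 - 16*t^3 - 10*t^2 + 21*t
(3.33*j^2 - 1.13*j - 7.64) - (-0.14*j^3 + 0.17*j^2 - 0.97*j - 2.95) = 0.14*j^3 + 3.16*j^2 - 0.16*j - 4.69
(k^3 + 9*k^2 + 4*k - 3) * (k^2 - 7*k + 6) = k^5 + 2*k^4 - 53*k^3 + 23*k^2 + 45*k - 18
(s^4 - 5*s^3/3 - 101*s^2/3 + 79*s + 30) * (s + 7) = s^5 + 16*s^4/3 - 136*s^3/3 - 470*s^2/3 + 583*s + 210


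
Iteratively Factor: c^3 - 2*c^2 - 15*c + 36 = (c - 3)*(c^2 + c - 12) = (c - 3)^2*(c + 4)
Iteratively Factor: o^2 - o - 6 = (o + 2)*(o - 3)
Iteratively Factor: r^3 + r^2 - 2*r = (r)*(r^2 + r - 2) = r*(r - 1)*(r + 2)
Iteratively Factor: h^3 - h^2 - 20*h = (h)*(h^2 - h - 20) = h*(h - 5)*(h + 4)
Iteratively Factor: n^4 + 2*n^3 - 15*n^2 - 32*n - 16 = (n - 4)*(n^3 + 6*n^2 + 9*n + 4) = (n - 4)*(n + 1)*(n^2 + 5*n + 4) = (n - 4)*(n + 1)*(n + 4)*(n + 1)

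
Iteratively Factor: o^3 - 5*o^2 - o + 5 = (o + 1)*(o^2 - 6*o + 5) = (o - 1)*(o + 1)*(o - 5)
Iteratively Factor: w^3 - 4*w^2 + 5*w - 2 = (w - 2)*(w^2 - 2*w + 1) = (w - 2)*(w - 1)*(w - 1)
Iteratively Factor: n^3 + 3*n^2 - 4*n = (n + 4)*(n^2 - n) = (n - 1)*(n + 4)*(n)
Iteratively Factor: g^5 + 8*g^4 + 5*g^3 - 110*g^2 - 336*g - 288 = (g + 2)*(g^4 + 6*g^3 - 7*g^2 - 96*g - 144) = (g + 2)*(g + 3)*(g^3 + 3*g^2 - 16*g - 48) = (g - 4)*(g + 2)*(g + 3)*(g^2 + 7*g + 12) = (g - 4)*(g + 2)*(g + 3)^2*(g + 4)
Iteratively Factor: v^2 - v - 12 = (v + 3)*(v - 4)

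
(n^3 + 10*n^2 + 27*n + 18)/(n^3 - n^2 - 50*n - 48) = (n + 3)/(n - 8)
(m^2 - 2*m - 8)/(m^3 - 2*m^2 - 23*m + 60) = (m + 2)/(m^2 + 2*m - 15)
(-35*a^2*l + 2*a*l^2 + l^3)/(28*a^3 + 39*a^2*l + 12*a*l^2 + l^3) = l*(-5*a + l)/(4*a^2 + 5*a*l + l^2)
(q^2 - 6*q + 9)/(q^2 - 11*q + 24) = (q - 3)/(q - 8)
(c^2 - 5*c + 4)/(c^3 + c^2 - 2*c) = (c - 4)/(c*(c + 2))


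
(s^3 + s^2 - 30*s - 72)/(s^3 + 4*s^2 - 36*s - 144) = (s + 3)/(s + 6)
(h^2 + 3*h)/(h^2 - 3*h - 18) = h/(h - 6)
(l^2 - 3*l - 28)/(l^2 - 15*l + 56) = (l + 4)/(l - 8)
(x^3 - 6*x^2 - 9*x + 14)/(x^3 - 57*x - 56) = (-x^3 + 6*x^2 + 9*x - 14)/(-x^3 + 57*x + 56)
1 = 1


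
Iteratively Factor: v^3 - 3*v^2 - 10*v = (v - 5)*(v^2 + 2*v) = v*(v - 5)*(v + 2)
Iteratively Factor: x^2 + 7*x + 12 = (x + 4)*(x + 3)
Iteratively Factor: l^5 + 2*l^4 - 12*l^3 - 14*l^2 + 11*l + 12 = (l - 1)*(l^4 + 3*l^3 - 9*l^2 - 23*l - 12) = (l - 1)*(l + 4)*(l^3 - l^2 - 5*l - 3) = (l - 3)*(l - 1)*(l + 4)*(l^2 + 2*l + 1) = (l - 3)*(l - 1)*(l + 1)*(l + 4)*(l + 1)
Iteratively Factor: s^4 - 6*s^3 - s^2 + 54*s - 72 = (s + 3)*(s^3 - 9*s^2 + 26*s - 24) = (s - 4)*(s + 3)*(s^2 - 5*s + 6) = (s - 4)*(s - 2)*(s + 3)*(s - 3)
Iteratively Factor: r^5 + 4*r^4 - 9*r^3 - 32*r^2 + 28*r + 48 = (r - 2)*(r^4 + 6*r^3 + 3*r^2 - 26*r - 24) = (r - 2)*(r + 4)*(r^3 + 2*r^2 - 5*r - 6) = (r - 2)*(r + 1)*(r + 4)*(r^2 + r - 6) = (r - 2)^2*(r + 1)*(r + 4)*(r + 3)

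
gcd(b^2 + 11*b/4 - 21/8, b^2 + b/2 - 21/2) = b + 7/2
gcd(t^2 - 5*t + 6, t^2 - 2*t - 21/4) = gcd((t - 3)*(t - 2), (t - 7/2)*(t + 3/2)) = 1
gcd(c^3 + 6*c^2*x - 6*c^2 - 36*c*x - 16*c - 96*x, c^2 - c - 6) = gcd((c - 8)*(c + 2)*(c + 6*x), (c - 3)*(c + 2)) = c + 2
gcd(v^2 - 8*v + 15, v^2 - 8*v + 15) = v^2 - 8*v + 15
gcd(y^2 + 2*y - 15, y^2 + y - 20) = y + 5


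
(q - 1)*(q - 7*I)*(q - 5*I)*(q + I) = q^4 - q^3 - 11*I*q^3 - 23*q^2 + 11*I*q^2 + 23*q - 35*I*q + 35*I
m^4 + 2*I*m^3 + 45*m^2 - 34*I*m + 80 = (m - 5*I)*(m - 2*I)*(m + I)*(m + 8*I)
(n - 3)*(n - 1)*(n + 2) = n^3 - 2*n^2 - 5*n + 6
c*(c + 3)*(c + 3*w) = c^3 + 3*c^2*w + 3*c^2 + 9*c*w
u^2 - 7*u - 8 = (u - 8)*(u + 1)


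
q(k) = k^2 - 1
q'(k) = 2*k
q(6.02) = 35.24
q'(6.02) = 12.04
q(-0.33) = -0.89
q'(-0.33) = -0.66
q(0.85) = -0.28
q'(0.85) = 1.70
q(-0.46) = -0.79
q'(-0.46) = -0.92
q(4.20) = 16.64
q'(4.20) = 8.40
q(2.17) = 3.71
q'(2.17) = 4.34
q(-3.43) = 10.76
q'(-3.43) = -6.86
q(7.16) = 50.27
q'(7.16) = 14.32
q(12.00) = 143.00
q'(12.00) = 24.00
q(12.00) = 143.00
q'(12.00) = 24.00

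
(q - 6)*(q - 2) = q^2 - 8*q + 12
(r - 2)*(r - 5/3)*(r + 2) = r^3 - 5*r^2/3 - 4*r + 20/3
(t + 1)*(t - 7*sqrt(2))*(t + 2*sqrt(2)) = t^3 - 5*sqrt(2)*t^2 + t^2 - 28*t - 5*sqrt(2)*t - 28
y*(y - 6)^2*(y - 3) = y^4 - 15*y^3 + 72*y^2 - 108*y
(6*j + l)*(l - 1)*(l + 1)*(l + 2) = 6*j*l^3 + 12*j*l^2 - 6*j*l - 12*j + l^4 + 2*l^3 - l^2 - 2*l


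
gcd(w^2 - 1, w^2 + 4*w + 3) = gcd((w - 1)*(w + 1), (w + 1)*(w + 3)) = w + 1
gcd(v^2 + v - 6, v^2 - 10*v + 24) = 1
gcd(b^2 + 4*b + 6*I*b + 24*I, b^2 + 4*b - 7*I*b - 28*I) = b + 4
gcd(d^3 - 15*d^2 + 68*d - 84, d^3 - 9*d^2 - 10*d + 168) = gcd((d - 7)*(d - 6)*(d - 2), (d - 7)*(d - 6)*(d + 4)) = d^2 - 13*d + 42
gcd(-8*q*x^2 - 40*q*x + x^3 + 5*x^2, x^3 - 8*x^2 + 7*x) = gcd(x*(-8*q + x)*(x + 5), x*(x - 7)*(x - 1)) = x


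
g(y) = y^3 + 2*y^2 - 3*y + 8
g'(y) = 3*y^2 + 4*y - 3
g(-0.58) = 10.22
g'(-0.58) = -4.31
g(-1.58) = 13.79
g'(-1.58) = -1.83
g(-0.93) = 11.72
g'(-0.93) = -4.13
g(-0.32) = 9.13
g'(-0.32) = -3.97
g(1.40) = 10.46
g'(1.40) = 8.48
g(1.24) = 9.26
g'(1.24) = 6.57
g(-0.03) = 8.09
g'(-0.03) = -3.12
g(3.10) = 47.71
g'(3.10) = 38.23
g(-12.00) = -1396.00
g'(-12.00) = 381.00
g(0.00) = 8.00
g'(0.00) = -3.00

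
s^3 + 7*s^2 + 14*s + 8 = (s + 1)*(s + 2)*(s + 4)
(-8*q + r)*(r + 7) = -8*q*r - 56*q + r^2 + 7*r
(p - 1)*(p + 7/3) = p^2 + 4*p/3 - 7/3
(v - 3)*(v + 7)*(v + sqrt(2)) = v^3 + sqrt(2)*v^2 + 4*v^2 - 21*v + 4*sqrt(2)*v - 21*sqrt(2)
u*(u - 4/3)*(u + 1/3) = u^3 - u^2 - 4*u/9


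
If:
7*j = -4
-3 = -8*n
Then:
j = -4/7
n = 3/8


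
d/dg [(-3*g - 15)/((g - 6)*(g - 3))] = 3*(g^2 + 10*g - 63)/(g^4 - 18*g^3 + 117*g^2 - 324*g + 324)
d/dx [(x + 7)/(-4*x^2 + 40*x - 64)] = (-x^2 + 10*x + 2*(x - 5)*(x + 7) - 16)/(4*(x^2 - 10*x + 16)^2)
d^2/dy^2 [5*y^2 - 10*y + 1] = 10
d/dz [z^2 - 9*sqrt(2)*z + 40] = 2*z - 9*sqrt(2)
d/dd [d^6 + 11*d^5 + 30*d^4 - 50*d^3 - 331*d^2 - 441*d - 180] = 6*d^5 + 55*d^4 + 120*d^3 - 150*d^2 - 662*d - 441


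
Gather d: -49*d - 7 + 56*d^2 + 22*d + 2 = 56*d^2 - 27*d - 5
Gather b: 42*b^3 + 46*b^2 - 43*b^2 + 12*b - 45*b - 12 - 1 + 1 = 42*b^3 + 3*b^2 - 33*b - 12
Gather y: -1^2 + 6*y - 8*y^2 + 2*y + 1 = -8*y^2 + 8*y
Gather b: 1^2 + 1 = 2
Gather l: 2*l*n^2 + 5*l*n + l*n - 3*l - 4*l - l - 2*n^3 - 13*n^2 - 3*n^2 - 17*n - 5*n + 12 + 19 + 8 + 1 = l*(2*n^2 + 6*n - 8) - 2*n^3 - 16*n^2 - 22*n + 40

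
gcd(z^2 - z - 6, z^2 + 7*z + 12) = 1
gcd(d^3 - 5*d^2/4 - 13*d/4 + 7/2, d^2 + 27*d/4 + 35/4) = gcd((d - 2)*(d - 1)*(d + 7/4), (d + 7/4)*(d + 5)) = d + 7/4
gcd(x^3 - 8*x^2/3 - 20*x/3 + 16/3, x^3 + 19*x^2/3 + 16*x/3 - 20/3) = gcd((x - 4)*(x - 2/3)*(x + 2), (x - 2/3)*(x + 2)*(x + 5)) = x^2 + 4*x/3 - 4/3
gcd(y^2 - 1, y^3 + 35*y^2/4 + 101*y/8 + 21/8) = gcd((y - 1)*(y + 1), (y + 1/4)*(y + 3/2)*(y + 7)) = 1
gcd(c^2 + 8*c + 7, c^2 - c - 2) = c + 1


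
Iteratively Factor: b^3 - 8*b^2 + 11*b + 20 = (b - 5)*(b^2 - 3*b - 4) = (b - 5)*(b - 4)*(b + 1)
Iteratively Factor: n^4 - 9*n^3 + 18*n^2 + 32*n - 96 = (n + 2)*(n^3 - 11*n^2 + 40*n - 48) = (n - 4)*(n + 2)*(n^2 - 7*n + 12) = (n - 4)*(n - 3)*(n + 2)*(n - 4)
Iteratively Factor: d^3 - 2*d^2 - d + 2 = (d + 1)*(d^2 - 3*d + 2) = (d - 1)*(d + 1)*(d - 2)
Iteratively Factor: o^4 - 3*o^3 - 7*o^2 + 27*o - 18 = (o - 2)*(o^3 - o^2 - 9*o + 9) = (o - 2)*(o + 3)*(o^2 - 4*o + 3) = (o - 3)*(o - 2)*(o + 3)*(o - 1)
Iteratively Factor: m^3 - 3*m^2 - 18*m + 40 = (m - 2)*(m^2 - m - 20) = (m - 5)*(m - 2)*(m + 4)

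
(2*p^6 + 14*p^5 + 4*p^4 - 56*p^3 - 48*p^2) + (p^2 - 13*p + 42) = 2*p^6 + 14*p^5 + 4*p^4 - 56*p^3 - 47*p^2 - 13*p + 42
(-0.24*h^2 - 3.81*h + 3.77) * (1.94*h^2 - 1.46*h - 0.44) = -0.4656*h^4 - 7.041*h^3 + 12.982*h^2 - 3.8278*h - 1.6588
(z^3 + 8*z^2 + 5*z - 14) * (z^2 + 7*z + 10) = z^5 + 15*z^4 + 71*z^3 + 101*z^2 - 48*z - 140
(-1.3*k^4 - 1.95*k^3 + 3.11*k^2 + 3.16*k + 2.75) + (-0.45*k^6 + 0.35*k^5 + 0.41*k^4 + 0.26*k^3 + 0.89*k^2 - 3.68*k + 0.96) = -0.45*k^6 + 0.35*k^5 - 0.89*k^4 - 1.69*k^3 + 4.0*k^2 - 0.52*k + 3.71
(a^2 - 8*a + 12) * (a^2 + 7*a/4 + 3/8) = a^4 - 25*a^3/4 - 13*a^2/8 + 18*a + 9/2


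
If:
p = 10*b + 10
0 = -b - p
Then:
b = -10/11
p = 10/11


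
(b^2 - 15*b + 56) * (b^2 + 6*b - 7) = b^4 - 9*b^3 - 41*b^2 + 441*b - 392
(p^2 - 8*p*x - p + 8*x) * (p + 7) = p^3 - 8*p^2*x + 6*p^2 - 48*p*x - 7*p + 56*x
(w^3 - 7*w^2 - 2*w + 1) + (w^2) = w^3 - 6*w^2 - 2*w + 1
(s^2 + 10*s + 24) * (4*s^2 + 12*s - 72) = 4*s^4 + 52*s^3 + 144*s^2 - 432*s - 1728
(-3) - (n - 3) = -n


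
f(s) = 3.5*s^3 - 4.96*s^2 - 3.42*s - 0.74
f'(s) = 10.5*s^2 - 9.92*s - 3.42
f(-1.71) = -26.90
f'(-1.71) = 44.25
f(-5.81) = -834.73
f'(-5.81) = 408.65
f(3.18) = 50.78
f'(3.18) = 71.21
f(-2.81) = -107.95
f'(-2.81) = 107.36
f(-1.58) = -21.52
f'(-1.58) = 38.47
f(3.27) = 57.42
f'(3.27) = 76.42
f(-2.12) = -49.13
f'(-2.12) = 64.80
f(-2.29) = -60.95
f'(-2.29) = 74.36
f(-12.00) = -6721.94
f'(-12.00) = 1627.62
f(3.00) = 38.86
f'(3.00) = 61.32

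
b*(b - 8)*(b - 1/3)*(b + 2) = b^4 - 19*b^3/3 - 14*b^2 + 16*b/3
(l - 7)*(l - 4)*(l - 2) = l^3 - 13*l^2 + 50*l - 56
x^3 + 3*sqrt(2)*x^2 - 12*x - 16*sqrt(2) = (x - 2*sqrt(2))*(x + sqrt(2))*(x + 4*sqrt(2))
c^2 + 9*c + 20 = (c + 4)*(c + 5)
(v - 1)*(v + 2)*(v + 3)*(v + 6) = v^4 + 10*v^3 + 25*v^2 - 36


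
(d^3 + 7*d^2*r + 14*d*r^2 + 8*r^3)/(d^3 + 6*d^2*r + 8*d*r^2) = (d + r)/d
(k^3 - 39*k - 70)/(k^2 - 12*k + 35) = (k^2 + 7*k + 10)/(k - 5)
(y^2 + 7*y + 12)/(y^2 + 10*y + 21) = (y + 4)/(y + 7)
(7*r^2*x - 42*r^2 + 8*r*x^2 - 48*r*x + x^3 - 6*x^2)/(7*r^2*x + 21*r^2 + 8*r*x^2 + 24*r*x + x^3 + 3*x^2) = (x - 6)/(x + 3)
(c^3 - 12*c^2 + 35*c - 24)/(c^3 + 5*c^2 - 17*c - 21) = (c^2 - 9*c + 8)/(c^2 + 8*c + 7)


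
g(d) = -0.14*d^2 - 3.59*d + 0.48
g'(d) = -0.28*d - 3.59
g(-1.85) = 6.64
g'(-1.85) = -3.07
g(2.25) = -8.31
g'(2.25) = -4.22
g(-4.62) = 14.08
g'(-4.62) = -2.30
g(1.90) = -6.85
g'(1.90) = -4.12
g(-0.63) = 2.69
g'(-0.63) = -3.41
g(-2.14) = 7.52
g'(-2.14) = -2.99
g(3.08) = -11.91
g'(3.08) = -4.45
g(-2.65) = 9.01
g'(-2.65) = -2.85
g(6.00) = -26.10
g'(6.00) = -5.27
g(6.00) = -26.10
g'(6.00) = -5.27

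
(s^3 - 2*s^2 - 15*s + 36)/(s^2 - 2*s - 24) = (s^2 - 6*s + 9)/(s - 6)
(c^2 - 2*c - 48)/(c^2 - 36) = (c - 8)/(c - 6)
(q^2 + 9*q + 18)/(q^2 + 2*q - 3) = (q + 6)/(q - 1)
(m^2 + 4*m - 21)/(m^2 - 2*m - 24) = (-m^2 - 4*m + 21)/(-m^2 + 2*m + 24)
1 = 1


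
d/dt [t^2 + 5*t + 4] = 2*t + 5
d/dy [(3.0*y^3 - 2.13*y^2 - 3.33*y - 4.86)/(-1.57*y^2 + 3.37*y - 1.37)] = (-4.71*y^4 + 20.22*y^3 - 24.7362*y^2 - 9.4242*y + 20.9403)/(2.4649*y^4 - 10.5818*y^3 + 15.6587*y^2 - 9.2338*y + 1.8769)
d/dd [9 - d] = -1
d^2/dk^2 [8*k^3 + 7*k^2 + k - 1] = 48*k + 14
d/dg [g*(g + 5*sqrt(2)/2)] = 2*g + 5*sqrt(2)/2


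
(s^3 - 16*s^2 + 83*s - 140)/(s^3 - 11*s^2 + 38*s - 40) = (s - 7)/(s - 2)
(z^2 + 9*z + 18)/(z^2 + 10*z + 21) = (z + 6)/(z + 7)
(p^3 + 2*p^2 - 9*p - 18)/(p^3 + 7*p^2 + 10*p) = (p^2 - 9)/(p*(p + 5))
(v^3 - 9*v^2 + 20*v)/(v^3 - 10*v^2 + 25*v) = (v - 4)/(v - 5)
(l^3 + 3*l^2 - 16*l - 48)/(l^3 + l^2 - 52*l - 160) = (l^2 - l - 12)/(l^2 - 3*l - 40)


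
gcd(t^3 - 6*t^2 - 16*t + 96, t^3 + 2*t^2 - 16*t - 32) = t^2 - 16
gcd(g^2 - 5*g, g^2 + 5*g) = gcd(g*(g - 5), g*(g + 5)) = g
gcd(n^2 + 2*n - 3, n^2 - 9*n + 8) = n - 1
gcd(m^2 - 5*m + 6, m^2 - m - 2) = m - 2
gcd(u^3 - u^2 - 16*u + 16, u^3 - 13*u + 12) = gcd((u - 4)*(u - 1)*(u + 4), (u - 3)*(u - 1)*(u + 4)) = u^2 + 3*u - 4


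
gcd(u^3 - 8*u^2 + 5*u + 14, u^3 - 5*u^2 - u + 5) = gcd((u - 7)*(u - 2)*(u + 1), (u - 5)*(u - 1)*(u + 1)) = u + 1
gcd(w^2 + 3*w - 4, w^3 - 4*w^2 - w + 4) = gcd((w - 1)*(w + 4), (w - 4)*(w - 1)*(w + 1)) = w - 1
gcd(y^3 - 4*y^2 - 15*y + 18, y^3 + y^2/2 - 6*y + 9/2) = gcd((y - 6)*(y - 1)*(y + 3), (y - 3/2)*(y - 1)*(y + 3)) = y^2 + 2*y - 3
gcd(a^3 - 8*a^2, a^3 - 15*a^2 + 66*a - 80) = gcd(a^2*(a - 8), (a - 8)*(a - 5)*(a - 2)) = a - 8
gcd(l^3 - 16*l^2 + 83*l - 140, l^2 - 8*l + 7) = l - 7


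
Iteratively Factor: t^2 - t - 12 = (t - 4)*(t + 3)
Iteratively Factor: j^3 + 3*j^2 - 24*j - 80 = (j - 5)*(j^2 + 8*j + 16) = (j - 5)*(j + 4)*(j + 4)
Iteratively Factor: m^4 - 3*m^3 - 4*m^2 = (m)*(m^3 - 3*m^2 - 4*m) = m*(m + 1)*(m^2 - 4*m) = m*(m - 4)*(m + 1)*(m)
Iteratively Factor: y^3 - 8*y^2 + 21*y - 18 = (y - 3)*(y^2 - 5*y + 6) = (y - 3)*(y - 2)*(y - 3)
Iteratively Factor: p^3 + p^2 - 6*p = (p)*(p^2 + p - 6) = p*(p + 3)*(p - 2)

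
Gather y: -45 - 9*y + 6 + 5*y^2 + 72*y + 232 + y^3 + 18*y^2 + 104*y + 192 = y^3 + 23*y^2 + 167*y + 385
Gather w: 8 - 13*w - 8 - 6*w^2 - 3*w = -6*w^2 - 16*w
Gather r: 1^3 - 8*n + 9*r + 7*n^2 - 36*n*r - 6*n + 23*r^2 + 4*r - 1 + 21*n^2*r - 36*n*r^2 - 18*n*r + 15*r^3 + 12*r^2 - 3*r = 7*n^2 - 14*n + 15*r^3 + r^2*(35 - 36*n) + r*(21*n^2 - 54*n + 10)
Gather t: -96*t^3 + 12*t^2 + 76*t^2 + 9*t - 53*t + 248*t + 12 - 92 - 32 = -96*t^3 + 88*t^2 + 204*t - 112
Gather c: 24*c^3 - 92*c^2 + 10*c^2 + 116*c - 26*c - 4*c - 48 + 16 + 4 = 24*c^3 - 82*c^2 + 86*c - 28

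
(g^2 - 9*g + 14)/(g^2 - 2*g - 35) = (g - 2)/(g + 5)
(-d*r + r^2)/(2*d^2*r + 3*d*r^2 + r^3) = (-d + r)/(2*d^2 + 3*d*r + r^2)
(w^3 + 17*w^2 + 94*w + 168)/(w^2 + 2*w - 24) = (w^2 + 11*w + 28)/(w - 4)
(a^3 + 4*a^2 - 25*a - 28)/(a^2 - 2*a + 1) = (a^3 + 4*a^2 - 25*a - 28)/(a^2 - 2*a + 1)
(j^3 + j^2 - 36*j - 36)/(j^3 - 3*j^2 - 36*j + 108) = (j + 1)/(j - 3)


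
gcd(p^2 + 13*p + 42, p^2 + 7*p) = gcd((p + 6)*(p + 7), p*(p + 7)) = p + 7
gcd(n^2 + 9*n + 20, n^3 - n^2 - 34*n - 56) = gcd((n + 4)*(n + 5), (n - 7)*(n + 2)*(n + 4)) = n + 4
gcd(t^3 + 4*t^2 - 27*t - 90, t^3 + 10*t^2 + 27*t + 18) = t^2 + 9*t + 18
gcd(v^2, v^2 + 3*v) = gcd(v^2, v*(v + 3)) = v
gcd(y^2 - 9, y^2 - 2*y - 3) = y - 3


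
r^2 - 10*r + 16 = (r - 8)*(r - 2)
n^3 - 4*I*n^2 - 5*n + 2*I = (n - 2*I)*(n - I)^2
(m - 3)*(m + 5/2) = m^2 - m/2 - 15/2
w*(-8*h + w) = -8*h*w + w^2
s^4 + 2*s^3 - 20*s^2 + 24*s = s*(s - 2)^2*(s + 6)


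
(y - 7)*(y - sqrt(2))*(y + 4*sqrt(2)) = y^3 - 7*y^2 + 3*sqrt(2)*y^2 - 21*sqrt(2)*y - 8*y + 56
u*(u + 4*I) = u^2 + 4*I*u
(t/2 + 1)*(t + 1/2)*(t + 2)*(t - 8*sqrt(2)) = t^4/2 - 4*sqrt(2)*t^3 + 9*t^3/4 - 18*sqrt(2)*t^2 + 3*t^2 - 24*sqrt(2)*t + t - 8*sqrt(2)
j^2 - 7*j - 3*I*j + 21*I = (j - 7)*(j - 3*I)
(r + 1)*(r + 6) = r^2 + 7*r + 6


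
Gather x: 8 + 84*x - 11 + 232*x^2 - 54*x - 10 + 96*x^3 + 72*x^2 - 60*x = 96*x^3 + 304*x^2 - 30*x - 13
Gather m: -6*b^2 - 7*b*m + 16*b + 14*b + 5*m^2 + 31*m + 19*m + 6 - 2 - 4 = -6*b^2 + 30*b + 5*m^2 + m*(50 - 7*b)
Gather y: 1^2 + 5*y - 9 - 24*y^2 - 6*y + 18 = -24*y^2 - y + 10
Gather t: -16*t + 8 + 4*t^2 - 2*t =4*t^2 - 18*t + 8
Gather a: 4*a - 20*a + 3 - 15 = -16*a - 12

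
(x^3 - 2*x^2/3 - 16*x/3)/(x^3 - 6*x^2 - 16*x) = (x - 8/3)/(x - 8)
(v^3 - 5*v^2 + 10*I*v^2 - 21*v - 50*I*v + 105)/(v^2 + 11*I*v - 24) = (v^2 + v*(-5 + 7*I) - 35*I)/(v + 8*I)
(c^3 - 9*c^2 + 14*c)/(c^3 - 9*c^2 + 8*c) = (c^2 - 9*c + 14)/(c^2 - 9*c + 8)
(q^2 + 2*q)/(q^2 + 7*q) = (q + 2)/(q + 7)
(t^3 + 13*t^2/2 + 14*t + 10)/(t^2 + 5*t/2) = t + 4 + 4/t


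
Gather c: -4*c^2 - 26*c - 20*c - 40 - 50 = -4*c^2 - 46*c - 90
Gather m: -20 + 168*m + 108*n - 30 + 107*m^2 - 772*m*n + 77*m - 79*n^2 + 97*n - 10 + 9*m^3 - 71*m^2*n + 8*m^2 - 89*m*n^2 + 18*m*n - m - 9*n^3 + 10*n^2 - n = 9*m^3 + m^2*(115 - 71*n) + m*(-89*n^2 - 754*n + 244) - 9*n^3 - 69*n^2 + 204*n - 60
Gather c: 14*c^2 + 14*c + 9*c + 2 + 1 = 14*c^2 + 23*c + 3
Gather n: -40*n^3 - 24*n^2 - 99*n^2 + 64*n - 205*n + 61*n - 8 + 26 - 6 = -40*n^3 - 123*n^2 - 80*n + 12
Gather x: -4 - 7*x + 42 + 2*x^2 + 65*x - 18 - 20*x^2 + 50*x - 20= -18*x^2 + 108*x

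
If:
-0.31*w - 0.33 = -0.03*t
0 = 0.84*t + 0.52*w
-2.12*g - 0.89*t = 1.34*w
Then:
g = 0.37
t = 0.62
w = -1.00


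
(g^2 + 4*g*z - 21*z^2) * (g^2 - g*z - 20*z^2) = g^4 + 3*g^3*z - 45*g^2*z^2 - 59*g*z^3 + 420*z^4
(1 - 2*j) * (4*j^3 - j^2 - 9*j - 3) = -8*j^4 + 6*j^3 + 17*j^2 - 3*j - 3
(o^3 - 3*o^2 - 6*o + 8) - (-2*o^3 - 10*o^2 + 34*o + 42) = 3*o^3 + 7*o^2 - 40*o - 34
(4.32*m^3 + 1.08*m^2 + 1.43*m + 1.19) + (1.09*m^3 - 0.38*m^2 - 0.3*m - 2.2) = 5.41*m^3 + 0.7*m^2 + 1.13*m - 1.01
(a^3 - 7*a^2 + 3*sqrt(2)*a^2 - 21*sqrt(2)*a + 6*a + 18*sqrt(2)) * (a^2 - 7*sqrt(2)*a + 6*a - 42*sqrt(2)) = a^5 - 4*sqrt(2)*a^4 - a^4 - 78*a^3 + 4*sqrt(2)*a^3 + 78*a^2 + 144*sqrt(2)*a^2 - 144*sqrt(2)*a + 1512*a - 1512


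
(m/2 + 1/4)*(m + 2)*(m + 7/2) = m^3/2 + 3*m^2 + 39*m/8 + 7/4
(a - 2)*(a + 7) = a^2 + 5*a - 14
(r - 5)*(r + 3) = r^2 - 2*r - 15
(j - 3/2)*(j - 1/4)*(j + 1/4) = j^3 - 3*j^2/2 - j/16 + 3/32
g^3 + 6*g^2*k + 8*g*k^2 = g*(g + 2*k)*(g + 4*k)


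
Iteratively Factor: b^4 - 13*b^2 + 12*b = (b + 4)*(b^3 - 4*b^2 + 3*b) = (b - 1)*(b + 4)*(b^2 - 3*b) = (b - 3)*(b - 1)*(b + 4)*(b)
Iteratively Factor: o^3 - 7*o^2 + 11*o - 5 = (o - 1)*(o^2 - 6*o + 5) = (o - 1)^2*(o - 5)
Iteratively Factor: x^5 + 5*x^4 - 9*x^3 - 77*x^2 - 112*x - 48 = (x + 1)*(x^4 + 4*x^3 - 13*x^2 - 64*x - 48) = (x + 1)^2*(x^3 + 3*x^2 - 16*x - 48) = (x + 1)^2*(x + 4)*(x^2 - x - 12) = (x + 1)^2*(x + 3)*(x + 4)*(x - 4)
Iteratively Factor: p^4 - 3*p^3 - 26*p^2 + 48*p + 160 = (p - 4)*(p^3 + p^2 - 22*p - 40) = (p - 4)*(p + 4)*(p^2 - 3*p - 10) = (p - 4)*(p + 2)*(p + 4)*(p - 5)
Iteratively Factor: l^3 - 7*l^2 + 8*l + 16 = (l - 4)*(l^2 - 3*l - 4) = (l - 4)^2*(l + 1)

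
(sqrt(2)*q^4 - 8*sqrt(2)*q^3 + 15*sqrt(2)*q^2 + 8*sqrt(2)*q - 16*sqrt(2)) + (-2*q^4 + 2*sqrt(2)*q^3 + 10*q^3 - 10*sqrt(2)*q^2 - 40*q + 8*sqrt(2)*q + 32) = -2*q^4 + sqrt(2)*q^4 - 6*sqrt(2)*q^3 + 10*q^3 + 5*sqrt(2)*q^2 - 40*q + 16*sqrt(2)*q - 16*sqrt(2) + 32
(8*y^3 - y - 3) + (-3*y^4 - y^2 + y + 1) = -3*y^4 + 8*y^3 - y^2 - 2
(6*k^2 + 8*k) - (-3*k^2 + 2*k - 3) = 9*k^2 + 6*k + 3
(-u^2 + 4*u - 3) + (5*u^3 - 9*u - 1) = 5*u^3 - u^2 - 5*u - 4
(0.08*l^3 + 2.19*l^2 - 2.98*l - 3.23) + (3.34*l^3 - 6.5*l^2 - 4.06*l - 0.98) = 3.42*l^3 - 4.31*l^2 - 7.04*l - 4.21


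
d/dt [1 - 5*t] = -5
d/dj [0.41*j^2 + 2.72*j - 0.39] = 0.82*j + 2.72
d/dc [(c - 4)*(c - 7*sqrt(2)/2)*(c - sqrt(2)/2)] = 3*c^2 - 8*sqrt(2)*c - 8*c + 7/2 + 16*sqrt(2)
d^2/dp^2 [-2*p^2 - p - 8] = -4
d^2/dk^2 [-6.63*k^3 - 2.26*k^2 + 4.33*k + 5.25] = -39.78*k - 4.52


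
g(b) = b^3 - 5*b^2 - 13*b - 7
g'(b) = 3*b^2 - 10*b - 13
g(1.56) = -35.65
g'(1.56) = -21.30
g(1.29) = -29.94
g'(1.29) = -20.91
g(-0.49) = -1.95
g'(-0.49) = -7.38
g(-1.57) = -2.78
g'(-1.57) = 10.09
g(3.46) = -70.42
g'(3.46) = -11.69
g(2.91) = -62.53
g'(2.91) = -16.70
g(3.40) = -69.70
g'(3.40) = -12.32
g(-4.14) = -109.84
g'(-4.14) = 79.82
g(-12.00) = -2299.00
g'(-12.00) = 539.00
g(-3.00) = -40.00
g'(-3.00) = 44.00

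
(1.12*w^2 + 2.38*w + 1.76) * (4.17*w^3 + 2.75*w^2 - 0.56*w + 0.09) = 4.6704*w^5 + 13.0046*w^4 + 13.257*w^3 + 3.608*w^2 - 0.7714*w + 0.1584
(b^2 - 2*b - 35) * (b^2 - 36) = b^4 - 2*b^3 - 71*b^2 + 72*b + 1260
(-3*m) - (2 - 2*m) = -m - 2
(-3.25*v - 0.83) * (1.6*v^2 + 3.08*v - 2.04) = -5.2*v^3 - 11.338*v^2 + 4.0736*v + 1.6932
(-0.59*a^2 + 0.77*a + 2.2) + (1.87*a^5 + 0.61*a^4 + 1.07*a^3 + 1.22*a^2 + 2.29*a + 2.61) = 1.87*a^5 + 0.61*a^4 + 1.07*a^3 + 0.63*a^2 + 3.06*a + 4.81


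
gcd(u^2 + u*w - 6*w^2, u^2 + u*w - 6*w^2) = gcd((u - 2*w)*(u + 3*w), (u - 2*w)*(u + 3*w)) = u^2 + u*w - 6*w^2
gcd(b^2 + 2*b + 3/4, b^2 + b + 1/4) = b + 1/2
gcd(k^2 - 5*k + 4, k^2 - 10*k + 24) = k - 4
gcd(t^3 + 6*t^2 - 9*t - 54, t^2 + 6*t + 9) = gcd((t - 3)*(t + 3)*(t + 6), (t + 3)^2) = t + 3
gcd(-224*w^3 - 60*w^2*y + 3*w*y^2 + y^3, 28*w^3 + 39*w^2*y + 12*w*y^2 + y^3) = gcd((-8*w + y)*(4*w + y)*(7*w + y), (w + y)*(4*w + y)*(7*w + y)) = 28*w^2 + 11*w*y + y^2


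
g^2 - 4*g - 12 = (g - 6)*(g + 2)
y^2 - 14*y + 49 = (y - 7)^2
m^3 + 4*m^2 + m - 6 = (m - 1)*(m + 2)*(m + 3)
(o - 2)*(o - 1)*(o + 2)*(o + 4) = o^4 + 3*o^3 - 8*o^2 - 12*o + 16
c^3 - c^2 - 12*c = c*(c - 4)*(c + 3)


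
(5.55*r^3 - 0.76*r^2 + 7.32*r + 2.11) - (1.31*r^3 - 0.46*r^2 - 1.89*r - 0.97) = 4.24*r^3 - 0.3*r^2 + 9.21*r + 3.08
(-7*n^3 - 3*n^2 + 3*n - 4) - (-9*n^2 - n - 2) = -7*n^3 + 6*n^2 + 4*n - 2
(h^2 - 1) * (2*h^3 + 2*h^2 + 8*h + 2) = 2*h^5 + 2*h^4 + 6*h^3 - 8*h - 2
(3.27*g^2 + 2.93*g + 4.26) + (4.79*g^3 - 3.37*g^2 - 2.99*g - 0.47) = 4.79*g^3 - 0.1*g^2 - 0.0600000000000001*g + 3.79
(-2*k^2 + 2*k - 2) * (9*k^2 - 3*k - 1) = -18*k^4 + 24*k^3 - 22*k^2 + 4*k + 2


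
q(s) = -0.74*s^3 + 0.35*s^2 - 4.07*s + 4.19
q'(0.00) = -4.07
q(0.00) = 4.19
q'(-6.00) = -88.19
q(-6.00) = 201.05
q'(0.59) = -4.43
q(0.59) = 1.76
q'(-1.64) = -11.19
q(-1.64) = 15.07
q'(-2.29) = -17.31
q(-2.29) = 24.23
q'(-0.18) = -4.27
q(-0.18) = 4.94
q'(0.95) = -5.41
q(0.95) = 0.00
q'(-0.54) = -5.10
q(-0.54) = 6.61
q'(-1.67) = -11.43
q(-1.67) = 15.41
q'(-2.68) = -21.89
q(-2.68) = 31.86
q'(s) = -2.22*s^2 + 0.7*s - 4.07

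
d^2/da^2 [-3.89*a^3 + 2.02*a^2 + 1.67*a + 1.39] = 4.04 - 23.34*a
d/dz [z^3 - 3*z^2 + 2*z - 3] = 3*z^2 - 6*z + 2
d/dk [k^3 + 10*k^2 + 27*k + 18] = 3*k^2 + 20*k + 27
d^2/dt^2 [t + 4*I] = 0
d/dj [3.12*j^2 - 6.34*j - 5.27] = 6.24*j - 6.34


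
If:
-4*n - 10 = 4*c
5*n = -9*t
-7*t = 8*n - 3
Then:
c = -239/74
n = 27/37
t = -15/37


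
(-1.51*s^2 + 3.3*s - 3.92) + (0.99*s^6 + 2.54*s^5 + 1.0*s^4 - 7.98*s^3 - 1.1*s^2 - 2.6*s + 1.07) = 0.99*s^6 + 2.54*s^5 + 1.0*s^4 - 7.98*s^3 - 2.61*s^2 + 0.7*s - 2.85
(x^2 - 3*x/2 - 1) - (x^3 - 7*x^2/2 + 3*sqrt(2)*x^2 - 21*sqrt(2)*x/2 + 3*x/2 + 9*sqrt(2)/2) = -x^3 - 3*sqrt(2)*x^2 + 9*x^2/2 - 3*x + 21*sqrt(2)*x/2 - 9*sqrt(2)/2 - 1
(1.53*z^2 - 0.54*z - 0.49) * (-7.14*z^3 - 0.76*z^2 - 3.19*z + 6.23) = -10.9242*z^5 + 2.6928*z^4 - 0.9717*z^3 + 11.6269*z^2 - 1.8011*z - 3.0527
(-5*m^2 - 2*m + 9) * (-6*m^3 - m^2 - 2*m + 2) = 30*m^5 + 17*m^4 - 42*m^3 - 15*m^2 - 22*m + 18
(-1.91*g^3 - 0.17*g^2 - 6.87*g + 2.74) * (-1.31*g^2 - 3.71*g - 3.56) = 2.5021*g^5 + 7.3088*g^4 + 16.43*g^3 + 22.5035*g^2 + 14.2918*g - 9.7544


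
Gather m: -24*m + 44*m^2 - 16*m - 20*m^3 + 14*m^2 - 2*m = -20*m^3 + 58*m^2 - 42*m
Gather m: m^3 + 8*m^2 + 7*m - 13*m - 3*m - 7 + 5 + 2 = m^3 + 8*m^2 - 9*m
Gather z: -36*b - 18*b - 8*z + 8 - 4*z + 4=-54*b - 12*z + 12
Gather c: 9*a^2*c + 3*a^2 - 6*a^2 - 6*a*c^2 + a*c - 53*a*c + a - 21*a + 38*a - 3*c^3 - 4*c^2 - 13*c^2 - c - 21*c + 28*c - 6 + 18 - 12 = -3*a^2 + 18*a - 3*c^3 + c^2*(-6*a - 17) + c*(9*a^2 - 52*a + 6)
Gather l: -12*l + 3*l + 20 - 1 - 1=18 - 9*l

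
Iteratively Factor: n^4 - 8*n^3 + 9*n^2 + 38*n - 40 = (n - 4)*(n^3 - 4*n^2 - 7*n + 10) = (n - 4)*(n - 1)*(n^2 - 3*n - 10) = (n - 5)*(n - 4)*(n - 1)*(n + 2)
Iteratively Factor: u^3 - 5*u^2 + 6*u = (u)*(u^2 - 5*u + 6) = u*(u - 3)*(u - 2)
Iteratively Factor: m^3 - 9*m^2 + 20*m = (m - 4)*(m^2 - 5*m) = (m - 5)*(m - 4)*(m)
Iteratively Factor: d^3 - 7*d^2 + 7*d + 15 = (d - 5)*(d^2 - 2*d - 3) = (d - 5)*(d + 1)*(d - 3)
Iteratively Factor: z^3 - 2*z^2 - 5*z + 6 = (z - 1)*(z^2 - z - 6) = (z - 1)*(z + 2)*(z - 3)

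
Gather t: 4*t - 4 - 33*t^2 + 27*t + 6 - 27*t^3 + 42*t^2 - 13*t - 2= -27*t^3 + 9*t^2 + 18*t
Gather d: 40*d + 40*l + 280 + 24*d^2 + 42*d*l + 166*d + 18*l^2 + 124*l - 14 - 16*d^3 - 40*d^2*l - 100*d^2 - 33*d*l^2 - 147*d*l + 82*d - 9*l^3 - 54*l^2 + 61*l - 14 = -16*d^3 + d^2*(-40*l - 76) + d*(-33*l^2 - 105*l + 288) - 9*l^3 - 36*l^2 + 225*l + 252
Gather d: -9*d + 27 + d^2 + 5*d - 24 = d^2 - 4*d + 3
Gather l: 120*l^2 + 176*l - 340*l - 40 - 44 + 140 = 120*l^2 - 164*l + 56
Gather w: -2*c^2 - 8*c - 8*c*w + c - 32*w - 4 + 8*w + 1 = -2*c^2 - 7*c + w*(-8*c - 24) - 3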